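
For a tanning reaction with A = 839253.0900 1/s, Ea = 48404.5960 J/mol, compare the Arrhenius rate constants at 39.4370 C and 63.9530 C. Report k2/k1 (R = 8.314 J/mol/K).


T1 = 39.4370 + 273.15 = 312.5870 K; T2 = 63.9530 + 273.15 = 337.1030 K
k1 = A * exp(-Ea/(R*T1)) = 839253.0900 * exp(-48404.5960/(8.314*312.5870)) = 0.00683886 1/s
k2 = A * exp(-Ea/(R*T2)) = 839253.0900 * exp(-48404.5960/(8.314*337.1030)) = 0.0265005 1/s
k2/k1 = 0.0265005 / 0.00683886 = 3.8750


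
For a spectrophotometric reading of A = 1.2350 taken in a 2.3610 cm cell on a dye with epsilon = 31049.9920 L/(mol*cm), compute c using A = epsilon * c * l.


Formula: c = A / (epsilon * l)
Substituting: c = 1.2350 / (31049.9920 * 2.3610)
Result: 1.6846e-05 mol/L


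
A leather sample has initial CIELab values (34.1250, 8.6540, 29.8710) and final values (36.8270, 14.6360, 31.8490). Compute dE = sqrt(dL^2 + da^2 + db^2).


dL = 2.7020, da = 5.9820, db = 1.9780
dE = sqrt(2.7020^2 + 5.9820^2 + 1.9780^2) = 6.8555


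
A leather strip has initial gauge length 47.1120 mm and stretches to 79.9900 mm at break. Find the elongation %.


Formula: Elongation = (Lf - L0) / L0 * 100
Substituting: Elongation = (79.9900 - 47.1120) / 47.1120 * 100
Result: 69.7869 %


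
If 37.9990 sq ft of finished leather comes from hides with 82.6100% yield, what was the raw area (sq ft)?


Formula: raw = finished * 100 / yield
Substituting: raw = 37.9990 * 100 / 82.6100
Result: 45.9981 sq ft


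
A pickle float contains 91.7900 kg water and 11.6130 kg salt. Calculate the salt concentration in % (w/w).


Formula: Conc = salt / (water + salt) * 100
Substituting: Conc = 11.6130 / (91.7900 + 11.6130) * 100
Result: 11.2308 %


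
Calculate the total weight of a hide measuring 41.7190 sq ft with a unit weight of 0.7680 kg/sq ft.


Formula: Weight = area * weight_per_sqft
Substituting: Weight = 41.7190 * 0.7680
Result: 32.0402 kg


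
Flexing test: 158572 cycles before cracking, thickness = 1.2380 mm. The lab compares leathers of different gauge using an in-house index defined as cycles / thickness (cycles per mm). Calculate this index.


Formula: Index = cycles / thickness
Substituting: Index = 158572 / 1.2380
Result: 128087.2375 cycles/mm


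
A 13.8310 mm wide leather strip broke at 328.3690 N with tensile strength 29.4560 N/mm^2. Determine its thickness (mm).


Formula: t = F / (TS * w)
Substituting: t = 328.3690 / (29.4560 * 13.8310)
Result: 0.8060 mm


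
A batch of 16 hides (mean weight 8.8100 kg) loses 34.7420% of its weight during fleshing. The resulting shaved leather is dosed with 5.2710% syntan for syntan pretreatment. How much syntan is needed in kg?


Total_raw = N * avg_wt = 16 * 8.8100 = 140.9600 kg
Substrate = Total_raw * (1 - loss/100) = 140.9600 * (1 - 34.7420/100) = 91.9877 kg
Syntan = Substrate * pct / 100 = 91.9877 * 5.2710 / 100 = 4.8487 kg


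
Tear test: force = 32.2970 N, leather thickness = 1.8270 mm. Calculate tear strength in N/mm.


Formula: Tear strength = force / thickness
Substituting: Tear strength = 32.2970 / 1.8270
Result: 17.6776 N/mm


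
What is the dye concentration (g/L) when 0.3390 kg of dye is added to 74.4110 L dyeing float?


Formula: Conc = dye_mass(kg) / volume(L) * 1000
Substituting: Conc = 0.3390 / 74.4110 * 1000
Result: 4.5558 g/L


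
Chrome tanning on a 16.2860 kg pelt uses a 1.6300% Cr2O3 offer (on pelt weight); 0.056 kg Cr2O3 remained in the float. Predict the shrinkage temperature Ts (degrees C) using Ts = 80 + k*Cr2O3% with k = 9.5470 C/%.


Offered = pelt * offer_pct / 100 = 16.2860 * 1.6300 / 100 = 0.2655 kg
Uptake = offered - residual = 0.2655 - 0.056 = 0.2095 kg
Cr2O3% on pelt = uptake / pelt * 100 = 0.2095 / 16.2860 * 100 = 1.2861 %
Ts = 80 + k * Cr2O3% = 80 + 9.5470 * 1.2861 = 92.2788 C


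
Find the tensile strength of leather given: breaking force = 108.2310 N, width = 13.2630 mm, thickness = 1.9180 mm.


Formula: TS = force / (width * thickness)
Substituting: TS = 108.2310 / (13.2630 * 1.9180)
Result: 4.2546 N/mm^2


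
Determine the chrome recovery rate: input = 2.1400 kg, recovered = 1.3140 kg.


Formula: Recovery = recovered / input * 100
Substituting: Recovery = 1.3140 / 2.1400 * 100
Result: 61.4019 %


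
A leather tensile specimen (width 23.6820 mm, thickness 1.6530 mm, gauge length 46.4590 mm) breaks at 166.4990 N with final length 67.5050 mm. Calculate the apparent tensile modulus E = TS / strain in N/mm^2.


TS = F / (w * t) = 166.4990 / (23.6820 * 1.6530) = 4.2532 N/mm^2
strain = (Lf - L0) / L0 = (67.5050 - 46.4590) / 46.4590 = 0.4530
E = TS / strain = 4.2532 / 0.4530 = 9.3890 N/mm^2


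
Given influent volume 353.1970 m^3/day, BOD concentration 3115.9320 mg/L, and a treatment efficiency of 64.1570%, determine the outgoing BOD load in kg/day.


Load_in = volume * conc / 1000 = 353.1970 * 3115.9320 / 1000 = 1100.5378 kg/day
Removed = Load_in * eff / 100 = 1100.5378 * 64.1570 / 100 = 706.0721 kg/day
Load_out = Load_in - Removed = 1100.5378 - 706.0721 = 394.4658 kg/day


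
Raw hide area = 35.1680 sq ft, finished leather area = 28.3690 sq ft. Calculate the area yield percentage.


Formula: Yield = finished / raw * 100
Substituting: Yield = 28.3690 / 35.1680 * 100
Result: 80.6671 %


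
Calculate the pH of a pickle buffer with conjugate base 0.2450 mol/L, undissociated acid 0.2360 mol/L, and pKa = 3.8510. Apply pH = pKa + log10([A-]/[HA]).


ratio = [A-] / [HA] = 0.2450 / 0.2360 = 1.0381
log10(ratio) = 0.0162541
pH = pKa + log10(ratio) = 3.8510 + 0.0162541 = 3.8673


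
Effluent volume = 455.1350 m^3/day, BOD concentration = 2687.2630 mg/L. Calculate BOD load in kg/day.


Formula: BOD_load = volume * conc / 1000
Substituting: BOD_load = 455.1350 * 2687.2630 / 1000
Result: 1223.0674 kg/day


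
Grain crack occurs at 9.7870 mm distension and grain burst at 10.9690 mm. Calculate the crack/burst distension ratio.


Formula: Ratio = crack / burst
Substituting: Ratio = 9.7870 / 10.9690
Result: 0.8922


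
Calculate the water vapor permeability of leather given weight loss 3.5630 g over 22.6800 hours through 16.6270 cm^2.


Formula: WVP = loss / (area * time)
Substituting: WVP = 3.5630 / (16.6270 * 22.6800)
Result: 0.00944841 g/(cm^2*hr)


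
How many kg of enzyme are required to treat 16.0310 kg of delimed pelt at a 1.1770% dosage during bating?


Formula: Enzyme = substrate * pct / 100
Substituting: Enzyme = 16.0310 * 1.1770 / 100
Result: 0.1887 kg


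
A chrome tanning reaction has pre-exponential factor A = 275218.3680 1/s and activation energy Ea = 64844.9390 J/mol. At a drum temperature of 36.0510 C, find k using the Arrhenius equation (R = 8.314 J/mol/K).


T_K = T_C + 273.15 = 36.0510 + 273.15 = 309.2010 K
exponent = -Ea / (R * T_K) = -64844.9390 / (8.314 * 309.2010) = -25.2247
k = A * exp(exponent) = 275218.3680 * exp(-25.2247) = 3.0532e-06 1/s


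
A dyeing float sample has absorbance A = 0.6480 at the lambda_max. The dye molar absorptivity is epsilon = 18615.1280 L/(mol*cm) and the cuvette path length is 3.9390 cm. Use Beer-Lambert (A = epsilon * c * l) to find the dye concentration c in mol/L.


Formula: c = A / (epsilon * l)
Substituting: c = 0.6480 / (18615.1280 * 3.9390)
Result: 8.8374e-06 mol/L


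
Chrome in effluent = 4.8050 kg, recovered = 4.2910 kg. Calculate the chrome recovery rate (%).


Formula: Recovery = recovered / input * 100
Substituting: Recovery = 4.2910 / 4.8050 * 100
Result: 89.3028 %


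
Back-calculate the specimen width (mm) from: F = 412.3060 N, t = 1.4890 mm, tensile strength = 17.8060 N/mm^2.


Formula: w = F / (TS * t)
Substituting: w = 412.3060 / (17.8060 * 1.4890)
Result: 15.5510 mm


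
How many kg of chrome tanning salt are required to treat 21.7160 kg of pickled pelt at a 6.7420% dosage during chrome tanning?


Formula: Chrome = substrate * pct / 100
Substituting: Chrome = 21.7160 * 6.7420 / 100
Result: 1.4641 kg


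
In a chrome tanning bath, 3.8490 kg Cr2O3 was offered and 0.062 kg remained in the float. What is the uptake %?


Formula: Uptake = (offered - residual) / offered * 100
Substituting: Uptake = (3.8490 - 0.062) / 3.8490 * 100
Result: 98.3892 %


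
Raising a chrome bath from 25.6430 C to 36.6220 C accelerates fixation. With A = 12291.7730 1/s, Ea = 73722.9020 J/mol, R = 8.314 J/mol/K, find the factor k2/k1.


T1 = 25.6430 + 273.15 = 298.7930 K; T2 = 36.6220 + 273.15 = 309.7720 K
k1 = A * exp(-Ea/(R*T1)) = 12291.7730 * exp(-73722.9020/(8.314*298.7930)) = 1.5885e-09 1/s
k2 = A * exp(-Ea/(R*T2)) = 12291.7730 * exp(-73722.9020/(8.314*309.7720)) = 4.5478e-09 1/s
k2/k1 = 4.5478e-09 / 1.5885e-09 = 2.8629


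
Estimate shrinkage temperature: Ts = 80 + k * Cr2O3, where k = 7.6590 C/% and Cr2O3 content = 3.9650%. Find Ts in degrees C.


Formula: Ts = 80 + k * Cr2O3
Substituting: Ts = 80 + 7.6590 * 3.9650
Result: 110.3679 C


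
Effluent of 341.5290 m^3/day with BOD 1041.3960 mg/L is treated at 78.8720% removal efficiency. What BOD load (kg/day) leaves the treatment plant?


Load_in = volume * conc / 1000 = 341.5290 * 1041.3960 / 1000 = 355.6669 kg/day
Removed = Load_in * eff / 100 = 355.6669 * 78.8720 / 100 = 280.5216 kg/day
Load_out = Load_in - Removed = 355.6669 - 280.5216 = 75.1453 kg/day


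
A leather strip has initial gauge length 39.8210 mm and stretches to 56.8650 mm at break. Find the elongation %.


Formula: Elongation = (Lf - L0) / L0 * 100
Substituting: Elongation = (56.8650 - 39.8210) / 39.8210 * 100
Result: 42.8015 %


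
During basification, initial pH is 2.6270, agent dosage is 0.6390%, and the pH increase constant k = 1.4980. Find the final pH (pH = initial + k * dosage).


Formula: pH_final = pH_initial + k * base_pct
Substituting: pH_final = 2.6270 + 1.4980 * 0.6390
Result: 3.5842


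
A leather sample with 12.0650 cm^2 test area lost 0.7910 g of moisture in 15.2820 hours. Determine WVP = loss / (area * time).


Formula: WVP = loss / (area * time)
Substituting: WVP = 0.7910 / (12.0650 * 15.2820)
Result: 0.00429012 g/(cm^2*hr)


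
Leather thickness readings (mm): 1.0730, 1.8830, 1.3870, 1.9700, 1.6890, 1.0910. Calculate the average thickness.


Formula: Average = sum / n
Substituting: Average = 9.0930 / 6
Result: 1.5155 mm


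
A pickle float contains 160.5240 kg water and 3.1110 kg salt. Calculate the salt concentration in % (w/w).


Formula: Conc = salt / (water + salt) * 100
Substituting: Conc = 3.1110 / (160.5240 + 3.1110) * 100
Result: 1.9012 %


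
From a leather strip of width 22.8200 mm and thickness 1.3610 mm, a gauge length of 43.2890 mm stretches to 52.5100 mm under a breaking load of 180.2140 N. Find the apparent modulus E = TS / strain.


TS = F / (w * t) = 180.2140 / (22.8200 * 1.3610) = 5.8025 N/mm^2
strain = (Lf - L0) / L0 = (52.5100 - 43.2890) / 43.2890 = 0.2130
E = TS / strain = 5.8025 / 0.2130 = 27.2405 N/mm^2


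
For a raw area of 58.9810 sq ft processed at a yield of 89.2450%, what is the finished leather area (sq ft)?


Formula: finished = raw * yield / 100
Substituting: finished = 58.9810 * 89.2450 / 100
Result: 52.6376 sq ft


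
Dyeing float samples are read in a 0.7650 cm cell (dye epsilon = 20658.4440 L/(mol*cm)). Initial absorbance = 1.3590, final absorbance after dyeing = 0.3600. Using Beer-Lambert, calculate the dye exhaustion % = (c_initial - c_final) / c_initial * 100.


c_initial = A_i / (epsilon * l) = 1.3590 / (20658.4440 * 0.7650) = 8.5992e-05 mol/L
c_final = A_f / (epsilon * l) = 0.3600 / (20658.4440 * 0.7650) = 2.2779e-05 mol/L
Exhaustion = (c_initial - c_final) / c_initial * 100 = (8.5992e-05 - 2.2779e-05) / 8.5992e-05 * 100 = 73.5099 %


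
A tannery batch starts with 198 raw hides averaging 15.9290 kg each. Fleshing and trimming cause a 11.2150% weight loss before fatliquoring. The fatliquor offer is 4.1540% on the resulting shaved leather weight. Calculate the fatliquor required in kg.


Total_raw = N * avg_wt = 198 * 15.9290 = 3153.9420 kg
Substrate = Total_raw * (1 - loss/100) = 3153.9420 * (1 - 11.2150/100) = 2800.2274 kg
Fat = Substrate * pct / 100 = 2800.2274 * 4.1540 / 100 = 116.3214 kg


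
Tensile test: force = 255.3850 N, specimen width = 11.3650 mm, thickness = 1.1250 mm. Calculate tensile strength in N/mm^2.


Formula: TS = force / (width * thickness)
Substituting: TS = 255.3850 / (11.3650 * 1.1250)
Result: 19.9744 N/mm^2


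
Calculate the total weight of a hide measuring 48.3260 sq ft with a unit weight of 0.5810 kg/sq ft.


Formula: Weight = area * weight_per_sqft
Substituting: Weight = 48.3260 * 0.5810
Result: 28.0774 kg


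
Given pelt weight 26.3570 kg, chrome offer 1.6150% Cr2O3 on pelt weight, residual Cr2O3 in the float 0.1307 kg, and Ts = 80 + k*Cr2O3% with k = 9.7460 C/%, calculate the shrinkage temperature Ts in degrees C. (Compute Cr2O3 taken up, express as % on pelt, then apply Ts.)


Offered = pelt * offer_pct / 100 = 26.3570 * 1.6150 / 100 = 0.4257 kg
Uptake = offered - residual = 0.4257 - 0.1307 = 0.2950 kg
Cr2O3% on pelt = uptake / pelt * 100 = 0.2950 / 26.3570 * 100 = 1.1191 %
Ts = 80 + k * Cr2O3% = 80 + 9.7460 * 1.1191 = 90.9069 C


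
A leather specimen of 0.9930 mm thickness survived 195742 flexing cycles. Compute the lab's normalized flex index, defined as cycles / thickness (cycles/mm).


Formula: Index = cycles / thickness
Substituting: Index = 195742 / 0.9930
Result: 197121.8530 cycles/mm


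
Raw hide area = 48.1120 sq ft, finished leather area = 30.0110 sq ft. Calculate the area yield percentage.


Formula: Yield = finished / raw * 100
Substituting: Yield = 30.0110 / 48.1120 * 100
Result: 62.3774 %


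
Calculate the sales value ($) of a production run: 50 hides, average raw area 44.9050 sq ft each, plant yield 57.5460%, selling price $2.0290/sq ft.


Raw_total = N * avg_area = 50 * 44.9050 = 2245.2500 sq ft
Finished = Raw_total * yield / 100 = 2245.2500 * 57.5460 / 100 = 1292.0516 sq ft
Value = Finished * price = 1292.0516 * 2.0290 = 2621.5726 $


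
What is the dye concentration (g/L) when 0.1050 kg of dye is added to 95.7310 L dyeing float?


Formula: Conc = dye_mass(kg) / volume(L) * 1000
Substituting: Conc = 0.1050 / 95.7310 * 1000
Result: 1.0968 g/L


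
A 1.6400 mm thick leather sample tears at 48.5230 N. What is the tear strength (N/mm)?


Formula: Tear strength = force / thickness
Substituting: Tear strength = 48.5230 / 1.6400
Result: 29.5872 N/mm


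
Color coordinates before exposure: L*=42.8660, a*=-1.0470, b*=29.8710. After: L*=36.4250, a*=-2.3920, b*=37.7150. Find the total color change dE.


dL = -6.4410, da = -1.3450, db = 7.8440
dE = sqrt((-6.4410)^2 + (-1.3450)^2 + 7.8440^2) = 10.2384


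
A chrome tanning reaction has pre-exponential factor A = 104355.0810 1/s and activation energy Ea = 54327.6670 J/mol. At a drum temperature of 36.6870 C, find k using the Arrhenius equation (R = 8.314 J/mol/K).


T_K = T_C + 273.15 = 36.6870 + 273.15 = 309.8370 K
exponent = -Ea / (R * T_K) = -54327.6670 / (8.314 * 309.8370) = -21.0901
k = A * exp(exponent) = 104355.0810 * exp(-21.0901) = 7.2313e-05 1/s


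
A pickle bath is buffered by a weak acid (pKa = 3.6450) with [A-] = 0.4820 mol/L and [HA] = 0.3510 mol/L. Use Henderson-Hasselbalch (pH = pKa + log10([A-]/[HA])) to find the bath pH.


ratio = [A-] / [HA] = 0.4820 / 0.3510 = 1.3732
log10(ratio) = 0.1377
pH = pKa + log10(ratio) = 3.6450 + 0.1377 = 3.7827


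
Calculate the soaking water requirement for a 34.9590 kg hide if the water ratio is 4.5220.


Formula: Water = hide_weight * ratio
Substituting: Water = 34.9590 * 4.5220
Result: 158.0846 kg


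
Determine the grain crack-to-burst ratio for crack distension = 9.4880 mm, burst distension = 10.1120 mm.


Formula: Ratio = crack / burst
Substituting: Ratio = 9.4880 / 10.1120
Result: 0.9383


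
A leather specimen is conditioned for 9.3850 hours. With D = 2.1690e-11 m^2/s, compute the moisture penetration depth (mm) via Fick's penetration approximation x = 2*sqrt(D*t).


t = 9.3850 hr * 3600 = 33786.0000 s
D * t = 2.1690e-11 * 33786.0000 = 7.3282e-07
x = 2 * sqrt(D*t) = 2 * sqrt(7.3282e-07) = 0.0017121 m = 1.7121 mm


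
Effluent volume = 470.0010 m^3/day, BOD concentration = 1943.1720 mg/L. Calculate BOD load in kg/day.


Formula: BOD_load = volume * conc / 1000
Substituting: BOD_load = 470.0010 * 1943.1720 / 1000
Result: 913.2928 kg/day


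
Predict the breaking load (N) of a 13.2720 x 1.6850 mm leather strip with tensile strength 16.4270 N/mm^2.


Formula: F = TS * w * t
Substituting: F = 16.4270 * 13.2720 * 1.6850
Result: 367.3623 N


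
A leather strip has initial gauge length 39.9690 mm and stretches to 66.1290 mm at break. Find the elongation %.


Formula: Elongation = (Lf - L0) / L0 * 100
Substituting: Elongation = (66.1290 - 39.9690) / 39.9690 * 100
Result: 65.4507 %


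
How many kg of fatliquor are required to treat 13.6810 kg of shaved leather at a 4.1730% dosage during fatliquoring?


Formula: Fat = substrate * pct / 100
Substituting: Fat = 13.6810 * 4.1730 / 100
Result: 0.5709 kg


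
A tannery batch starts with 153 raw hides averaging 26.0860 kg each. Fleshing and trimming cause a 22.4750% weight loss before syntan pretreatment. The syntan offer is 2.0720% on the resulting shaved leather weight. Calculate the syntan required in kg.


Total_raw = N * avg_wt = 153 * 26.0860 = 3991.1580 kg
Substrate = Total_raw * (1 - loss/100) = 3991.1580 * (1 - 22.4750/100) = 3094.1452 kg
Syntan = Substrate * pct / 100 = 3094.1452 * 2.0720 / 100 = 64.1107 kg


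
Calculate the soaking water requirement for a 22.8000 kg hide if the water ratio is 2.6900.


Formula: Water = hide_weight * ratio
Substituting: Water = 22.8000 * 2.6900
Result: 61.3320 kg


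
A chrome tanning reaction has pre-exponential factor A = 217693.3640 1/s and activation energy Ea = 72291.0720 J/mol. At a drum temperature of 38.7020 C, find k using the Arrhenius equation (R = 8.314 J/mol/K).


T_K = T_C + 273.15 = 38.7020 + 273.15 = 311.8520 K
exponent = -Ea / (R * T_K) = -72291.0720 / (8.314 * 311.8520) = -27.8821
k = A * exp(exponent) = 217693.3640 * exp(-27.8821) = 1.6935e-07 1/s


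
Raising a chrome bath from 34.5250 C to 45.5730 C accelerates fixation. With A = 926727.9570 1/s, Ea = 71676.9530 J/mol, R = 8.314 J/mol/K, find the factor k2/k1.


T1 = 34.5250 + 273.15 = 307.6750 K; T2 = 45.5730 + 273.15 = 318.7230 K
k1 = A * exp(-Ea/(R*T1)) = 926727.9570 * exp(-71676.9530/(8.314*307.6750)) = 6.2772e-07 1/s
k2 = A * exp(-Ea/(R*T2)) = 926727.9570 * exp(-71676.9530/(8.314*318.7230)) = 1.6580e-06 1/s
k2/k1 = 1.6580e-06 / 6.2772e-07 = 2.6413


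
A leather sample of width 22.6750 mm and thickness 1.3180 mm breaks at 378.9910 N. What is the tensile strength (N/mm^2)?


Formula: TS = force / (width * thickness)
Substituting: TS = 378.9910 / (22.6750 * 1.3180)
Result: 12.6814 N/mm^2


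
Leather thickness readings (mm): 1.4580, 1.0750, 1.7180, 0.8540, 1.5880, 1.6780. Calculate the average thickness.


Formula: Average = sum / n
Substituting: Average = 8.3710 / 6
Result: 1.3952 mm


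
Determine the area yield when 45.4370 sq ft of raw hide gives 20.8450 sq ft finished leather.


Formula: Yield = finished / raw * 100
Substituting: Yield = 20.8450 / 45.4370 * 100
Result: 45.8767 %


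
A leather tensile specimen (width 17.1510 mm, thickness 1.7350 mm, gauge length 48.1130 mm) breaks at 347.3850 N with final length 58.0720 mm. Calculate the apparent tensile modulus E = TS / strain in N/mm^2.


TS = F / (w * t) = 347.3850 / (17.1510 * 1.7350) = 11.6741 N/mm^2
strain = (Lf - L0) / L0 = (58.0720 - 48.1130) / 48.1130 = 0.2070
E = TS / strain = 11.6741 / 0.2070 = 56.3987 N/mm^2


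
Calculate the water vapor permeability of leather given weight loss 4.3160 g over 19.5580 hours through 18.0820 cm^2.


Formula: WVP = loss / (area * time)
Substituting: WVP = 4.3160 / (18.0820 * 19.5580)
Result: 0.0122042 g/(cm^2*hr)


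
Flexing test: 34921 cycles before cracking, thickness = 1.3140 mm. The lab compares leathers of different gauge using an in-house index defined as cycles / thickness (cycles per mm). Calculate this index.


Formula: Index = cycles / thickness
Substituting: Index = 34921 / 1.3140
Result: 26576.1035 cycles/mm


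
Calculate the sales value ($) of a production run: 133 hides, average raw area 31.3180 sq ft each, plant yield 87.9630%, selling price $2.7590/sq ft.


Raw_total = N * avg_area = 133 * 31.3180 = 4165.2940 sq ft
Finished = Raw_total * yield / 100 = 4165.2940 * 87.9630 / 100 = 3663.9176 sq ft
Value = Finished * price = 3663.9176 * 2.7590 = 10108.7486 $


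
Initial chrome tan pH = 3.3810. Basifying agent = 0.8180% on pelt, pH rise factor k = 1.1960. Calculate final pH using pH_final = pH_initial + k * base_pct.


Formula: pH_final = pH_initial + k * base_pct
Substituting: pH_final = 3.3810 + 1.1960 * 0.8180
Result: 4.3593


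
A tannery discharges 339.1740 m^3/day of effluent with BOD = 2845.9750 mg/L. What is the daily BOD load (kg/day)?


Formula: BOD_load = volume * conc / 1000
Substituting: BOD_load = 339.1740 * 2845.9750 / 1000
Result: 965.2807 kg/day


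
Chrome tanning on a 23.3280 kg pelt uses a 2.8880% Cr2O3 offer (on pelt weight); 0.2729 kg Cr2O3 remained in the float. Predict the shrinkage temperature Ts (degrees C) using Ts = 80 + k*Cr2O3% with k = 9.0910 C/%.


Offered = pelt * offer_pct / 100 = 23.3280 * 2.8880 / 100 = 0.6737 kg
Uptake = offered - residual = 0.6737 - 0.2729 = 0.4008 kg
Cr2O3% on pelt = uptake / pelt * 100 = 0.4008 / 23.3280 * 100 = 1.7182 %
Ts = 80 + k * Cr2O3% = 80 + 9.0910 * 1.7182 = 95.6198 C


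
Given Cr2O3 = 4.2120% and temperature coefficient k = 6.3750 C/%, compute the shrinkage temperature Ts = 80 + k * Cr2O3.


Formula: Ts = 80 + k * Cr2O3
Substituting: Ts = 80 + 6.3750 * 4.2120
Result: 106.8515 C


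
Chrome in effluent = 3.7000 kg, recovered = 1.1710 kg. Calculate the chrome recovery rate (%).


Formula: Recovery = recovered / input * 100
Substituting: Recovery = 1.1710 / 3.7000 * 100
Result: 31.6486 %


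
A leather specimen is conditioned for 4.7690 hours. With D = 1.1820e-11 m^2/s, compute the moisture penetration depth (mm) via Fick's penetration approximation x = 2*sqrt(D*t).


t = 4.7690 hr * 3600 = 17168.4000 s
D * t = 1.1820e-11 * 17168.4000 = 2.0293e-07
x = 2 * sqrt(D*t) = 2 * sqrt(2.0293e-07) = 9.0096e-04 m = 0.9010 mm


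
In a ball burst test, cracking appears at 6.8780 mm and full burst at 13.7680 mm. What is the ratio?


Formula: Ratio = crack / burst
Substituting: Ratio = 6.8780 / 13.7680
Result: 0.4996


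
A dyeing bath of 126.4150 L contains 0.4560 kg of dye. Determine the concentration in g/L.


Formula: Conc = dye_mass(kg) / volume(L) * 1000
Substituting: Conc = 0.4560 / 126.4150 * 1000
Result: 3.6072 g/L


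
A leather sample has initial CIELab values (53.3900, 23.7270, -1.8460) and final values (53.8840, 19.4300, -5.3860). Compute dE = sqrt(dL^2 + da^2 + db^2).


dL = 0.4940, da = -4.2970, db = -3.5400
dE = sqrt(0.4940^2 + (-4.2970)^2 + (-3.5400)^2) = 5.5893


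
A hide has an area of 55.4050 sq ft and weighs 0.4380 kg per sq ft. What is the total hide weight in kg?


Formula: Weight = area * weight_per_sqft
Substituting: Weight = 55.4050 * 0.4380
Result: 24.2674 kg


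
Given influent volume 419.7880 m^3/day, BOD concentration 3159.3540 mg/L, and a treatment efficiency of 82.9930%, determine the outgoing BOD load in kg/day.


Load_in = volume * conc / 1000 = 419.7880 * 3159.3540 / 1000 = 1326.2589 kg/day
Removed = Load_in * eff / 100 = 1326.2589 * 82.9930 / 100 = 1100.7020 kg/day
Load_out = Load_in - Removed = 1326.2589 - 1100.7020 = 225.5569 kg/day


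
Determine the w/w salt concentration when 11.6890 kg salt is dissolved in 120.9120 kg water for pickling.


Formula: Conc = salt / (water + salt) * 100
Substituting: Conc = 11.6890 / (120.9120 + 11.6890) * 100
Result: 8.8152 %


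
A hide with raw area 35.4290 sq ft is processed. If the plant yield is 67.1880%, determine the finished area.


Formula: finished = raw * yield / 100
Substituting: finished = 35.4290 * 67.1880 / 100
Result: 23.8040 sq ft


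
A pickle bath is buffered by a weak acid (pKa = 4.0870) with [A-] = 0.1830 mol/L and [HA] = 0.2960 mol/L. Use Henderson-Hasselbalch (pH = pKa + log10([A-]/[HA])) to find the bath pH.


ratio = [A-] / [HA] = 0.1830 / 0.2960 = 0.6182
log10(ratio) = -0.2088
pH = pKa + log10(ratio) = 4.0870 - 0.2088 = 3.8782


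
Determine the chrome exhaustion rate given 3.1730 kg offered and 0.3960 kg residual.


Formula: Uptake = (offered - residual) / offered * 100
Substituting: Uptake = (3.1730 - 0.3960) / 3.1730 * 100
Result: 87.5197 %


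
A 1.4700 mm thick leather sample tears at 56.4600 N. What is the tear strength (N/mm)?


Formula: Tear strength = force / thickness
Substituting: Tear strength = 56.4600 / 1.4700
Result: 38.4082 N/mm


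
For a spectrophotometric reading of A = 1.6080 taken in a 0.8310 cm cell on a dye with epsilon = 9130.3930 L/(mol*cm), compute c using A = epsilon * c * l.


Formula: c = A / (epsilon * l)
Substituting: c = 1.6080 / (9130.3930 * 0.8310)
Result: 2.1193e-04 mol/L


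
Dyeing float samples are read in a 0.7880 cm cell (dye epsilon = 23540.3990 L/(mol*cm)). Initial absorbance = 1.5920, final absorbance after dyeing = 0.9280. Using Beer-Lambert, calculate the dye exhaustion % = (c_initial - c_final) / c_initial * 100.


c_initial = A_i / (epsilon * l) = 1.5920 / (23540.3990 * 0.7880) = 8.5823e-05 mol/L
c_final = A_f / (epsilon * l) = 0.9280 / (23540.3990 * 0.7880) = 5.0027e-05 mol/L
Exhaustion = (c_initial - c_final) / c_initial * 100 = (8.5823e-05 - 5.0027e-05) / 8.5823e-05 * 100 = 41.7085 %


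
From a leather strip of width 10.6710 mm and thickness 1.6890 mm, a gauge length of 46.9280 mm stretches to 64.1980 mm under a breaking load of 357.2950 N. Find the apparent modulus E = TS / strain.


TS = F / (w * t) = 357.2950 / (10.6710 * 1.6890) = 19.8240 N/mm^2
strain = (Lf - L0) / L0 = (64.1980 - 46.9280) / 46.9280 = 0.3680
E = TS / strain = 19.8240 / 0.3680 = 53.8681 N/mm^2


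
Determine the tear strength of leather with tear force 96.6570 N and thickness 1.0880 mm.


Formula: Tear strength = force / thickness
Substituting: Tear strength = 96.6570 / 1.0880
Result: 88.8392 N/mm


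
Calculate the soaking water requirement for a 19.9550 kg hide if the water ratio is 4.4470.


Formula: Water = hide_weight * ratio
Substituting: Water = 19.9550 * 4.4470
Result: 88.7399 kg


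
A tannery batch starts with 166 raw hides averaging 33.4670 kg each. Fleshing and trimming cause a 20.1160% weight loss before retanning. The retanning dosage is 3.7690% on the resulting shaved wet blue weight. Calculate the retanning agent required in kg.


Total_raw = N * avg_wt = 166 * 33.4670 = 5555.5220 kg
Substrate = Total_raw * (1 - loss/100) = 5555.5220 * (1 - 20.1160/100) = 4437.9732 kg
Retan = Substrate * pct / 100 = 4437.9732 * 3.7690 / 100 = 167.2672 kg


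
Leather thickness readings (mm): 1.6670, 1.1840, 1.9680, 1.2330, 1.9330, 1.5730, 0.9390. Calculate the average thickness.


Formula: Average = sum / n
Substituting: Average = 10.4970 / 7
Result: 1.4996 mm


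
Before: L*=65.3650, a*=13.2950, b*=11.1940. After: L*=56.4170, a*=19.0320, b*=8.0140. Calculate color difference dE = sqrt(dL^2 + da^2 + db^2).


dL = -8.9480, da = 5.7370, db = -3.1800
dE = sqrt((-8.9480)^2 + 5.7370^2 + (-3.1800)^2) = 11.0947


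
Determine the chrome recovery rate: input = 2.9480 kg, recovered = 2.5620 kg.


Formula: Recovery = recovered / input * 100
Substituting: Recovery = 2.5620 / 2.9480 * 100
Result: 86.9064 %


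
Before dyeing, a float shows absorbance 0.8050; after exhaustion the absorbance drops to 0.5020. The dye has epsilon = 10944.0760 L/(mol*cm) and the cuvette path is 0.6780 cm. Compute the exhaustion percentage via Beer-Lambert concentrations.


c_initial = A_i / (epsilon * l) = 0.8050 / (10944.0760 * 0.6780) = 1.0849e-04 mol/L
c_final = A_f / (epsilon * l) = 0.5020 / (10944.0760 * 0.6780) = 6.7654e-05 mol/L
Exhaustion = (c_initial - c_final) / c_initial * 100 = (1.0849e-04 - 6.7654e-05) / 1.0849e-04 * 100 = 37.6398 %


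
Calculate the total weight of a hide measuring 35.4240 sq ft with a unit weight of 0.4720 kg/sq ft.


Formula: Weight = area * weight_per_sqft
Substituting: Weight = 35.4240 * 0.4720
Result: 16.7201 kg


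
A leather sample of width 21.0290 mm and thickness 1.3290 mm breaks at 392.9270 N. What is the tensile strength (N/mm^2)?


Formula: TS = force / (width * thickness)
Substituting: TS = 392.9270 / (21.0290 * 1.3290)
Result: 14.0594 N/mm^2


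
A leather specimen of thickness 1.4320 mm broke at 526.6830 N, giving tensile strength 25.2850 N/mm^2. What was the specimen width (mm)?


Formula: w = F / (TS * t)
Substituting: w = 526.6830 / (25.2850 * 1.4320)
Result: 14.5460 mm


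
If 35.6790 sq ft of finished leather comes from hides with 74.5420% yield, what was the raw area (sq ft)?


Formula: raw = finished * 100 / yield
Substituting: raw = 35.6790 * 100 / 74.5420
Result: 47.8643 sq ft


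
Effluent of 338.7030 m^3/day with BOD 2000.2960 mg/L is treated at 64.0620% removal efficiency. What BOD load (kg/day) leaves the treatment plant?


Load_in = volume * conc / 1000 = 338.7030 * 2000.2960 / 1000 = 677.5063 kg/day
Removed = Load_in * eff / 100 = 677.5063 * 64.0620 / 100 = 434.0241 kg/day
Load_out = Load_in - Removed = 677.5063 - 434.0241 = 243.4822 kg/day


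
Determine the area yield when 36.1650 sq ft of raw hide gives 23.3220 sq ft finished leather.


Formula: Yield = finished / raw * 100
Substituting: Yield = 23.3220 / 36.1650 * 100
Result: 64.4878 %


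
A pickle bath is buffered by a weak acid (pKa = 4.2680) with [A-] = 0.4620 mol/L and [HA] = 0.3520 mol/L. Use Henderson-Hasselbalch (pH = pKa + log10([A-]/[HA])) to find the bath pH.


ratio = [A-] / [HA] = 0.4620 / 0.3520 = 1.3125
log10(ratio) = 0.1181
pH = pKa + log10(ratio) = 4.2680 + 0.1181 = 4.3861


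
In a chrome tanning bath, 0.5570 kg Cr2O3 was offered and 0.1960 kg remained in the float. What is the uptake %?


Formula: Uptake = (offered - residual) / offered * 100
Substituting: Uptake = (0.5570 - 0.1960) / 0.5570 * 100
Result: 64.8115 %


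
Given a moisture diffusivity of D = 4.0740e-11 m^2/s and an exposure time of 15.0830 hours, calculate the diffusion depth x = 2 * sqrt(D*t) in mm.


t = 15.0830 hr * 3600 = 54298.8000 s
D * t = 4.0740e-11 * 54298.8000 = 2.2121e-06
x = 2 * sqrt(D*t) = 2 * sqrt(2.2121e-06) = 0.00297465 m = 2.9746 mm


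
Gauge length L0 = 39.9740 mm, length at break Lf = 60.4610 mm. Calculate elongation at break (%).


Formula: Elongation = (Lf - L0) / L0 * 100
Substituting: Elongation = (60.4610 - 39.9740) / 39.9740 * 100
Result: 51.2508 %


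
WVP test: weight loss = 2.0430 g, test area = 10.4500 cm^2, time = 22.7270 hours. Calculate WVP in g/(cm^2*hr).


Formula: WVP = loss / (area * time)
Substituting: WVP = 2.0430 / (10.4500 * 22.7270)
Result: 0.00860221 g/(cm^2*hr)


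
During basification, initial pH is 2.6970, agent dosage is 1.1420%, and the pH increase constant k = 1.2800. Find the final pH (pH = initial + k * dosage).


Formula: pH_final = pH_initial + k * base_pct
Substituting: pH_final = 2.6970 + 1.2800 * 1.1420
Result: 4.1588


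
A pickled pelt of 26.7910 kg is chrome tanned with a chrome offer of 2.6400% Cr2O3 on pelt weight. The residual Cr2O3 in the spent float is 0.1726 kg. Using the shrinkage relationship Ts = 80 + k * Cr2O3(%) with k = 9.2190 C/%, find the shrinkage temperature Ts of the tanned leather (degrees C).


Offered = pelt * offer_pct / 100 = 26.7910 * 2.6400 / 100 = 0.7073 kg
Uptake = offered - residual = 0.7073 - 0.1726 = 0.5347 kg
Cr2O3% on pelt = uptake / pelt * 100 = 0.5347 / 26.7910 * 100 = 1.9958 %
Ts = 80 + k * Cr2O3% = 80 + 9.2190 * 1.9958 = 98.3989 C


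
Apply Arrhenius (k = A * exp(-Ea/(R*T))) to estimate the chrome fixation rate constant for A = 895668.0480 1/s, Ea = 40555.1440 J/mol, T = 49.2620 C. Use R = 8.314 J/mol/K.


T_K = T_C + 273.15 = 49.2620 + 273.15 = 322.4120 K
exponent = -Ea / (R * T_K) = -40555.1440 / (8.314 * 322.4120) = -15.1295
k = A * exp(exponent) = 895668.0480 * exp(-15.1295) = 0.2407 1/s


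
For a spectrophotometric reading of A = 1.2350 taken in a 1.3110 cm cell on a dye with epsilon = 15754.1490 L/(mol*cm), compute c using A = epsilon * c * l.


Formula: c = A / (epsilon * l)
Substituting: c = 1.2350 / (15754.1490 * 1.3110)
Result: 5.9796e-05 mol/L


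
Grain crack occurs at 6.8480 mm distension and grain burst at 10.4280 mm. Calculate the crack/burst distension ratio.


Formula: Ratio = crack / burst
Substituting: Ratio = 6.8480 / 10.4280
Result: 0.6567


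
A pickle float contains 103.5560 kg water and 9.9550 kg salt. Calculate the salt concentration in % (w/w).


Formula: Conc = salt / (water + salt) * 100
Substituting: Conc = 9.9550 / (103.5560 + 9.9550) * 100
Result: 8.7701 %


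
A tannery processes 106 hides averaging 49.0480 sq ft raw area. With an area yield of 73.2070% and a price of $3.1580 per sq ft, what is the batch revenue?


Raw_total = N * avg_area = 106 * 49.0480 = 5199.0880 sq ft
Finished = Raw_total * yield / 100 = 5199.0880 * 73.2070 / 100 = 3806.0964 sq ft
Value = Finished * price = 3806.0964 * 3.1580 = 12019.6523 $


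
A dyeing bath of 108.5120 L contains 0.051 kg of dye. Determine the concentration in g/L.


Formula: Conc = dye_mass(kg) / volume(L) * 1000
Substituting: Conc = 0.051 / 108.5120 * 1000
Result: 0.4700 g/L


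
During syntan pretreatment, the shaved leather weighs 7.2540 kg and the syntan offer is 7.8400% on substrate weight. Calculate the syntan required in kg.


Formula: Syntan = substrate * pct / 100
Substituting: Syntan = 7.2540 * 7.8400 / 100
Result: 0.5687 kg


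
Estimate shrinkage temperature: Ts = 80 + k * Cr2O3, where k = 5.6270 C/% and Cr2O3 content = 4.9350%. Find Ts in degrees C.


Formula: Ts = 80 + k * Cr2O3
Substituting: Ts = 80 + 5.6270 * 4.9350
Result: 107.7692 C


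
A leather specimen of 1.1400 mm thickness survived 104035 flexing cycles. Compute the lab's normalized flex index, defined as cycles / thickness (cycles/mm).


Formula: Index = cycles / thickness
Substituting: Index = 104035 / 1.1400
Result: 91258.7719 cycles/mm


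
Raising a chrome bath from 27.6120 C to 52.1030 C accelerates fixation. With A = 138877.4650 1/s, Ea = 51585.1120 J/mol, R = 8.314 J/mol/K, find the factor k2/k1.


T1 = 27.6120 + 273.15 = 300.7620 K; T2 = 52.1030 + 273.15 = 325.2530 K
k1 = A * exp(-Ea/(R*T1)) = 138877.4650 * exp(-51585.1120/(8.314*300.7620)) = 1.5251e-04 1/s
k2 = A * exp(-Ea/(R*T2)) = 138877.4650 * exp(-51585.1120/(8.314*325.2530)) = 7.2098e-04 1/s
k2/k1 = 7.2098e-04 / 1.5251e-04 = 4.7274


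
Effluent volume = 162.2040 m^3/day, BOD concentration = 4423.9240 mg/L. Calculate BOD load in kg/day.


Formula: BOD_load = volume * conc / 1000
Substituting: BOD_load = 162.2040 * 4423.9240 / 1000
Result: 717.5782 kg/day


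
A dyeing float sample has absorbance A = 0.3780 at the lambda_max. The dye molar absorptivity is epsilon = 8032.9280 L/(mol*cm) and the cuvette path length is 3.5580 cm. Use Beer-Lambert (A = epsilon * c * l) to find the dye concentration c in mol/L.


Formula: c = A / (epsilon * l)
Substituting: c = 0.3780 / (8032.9280 * 3.5580)
Result: 1.3225e-05 mol/L


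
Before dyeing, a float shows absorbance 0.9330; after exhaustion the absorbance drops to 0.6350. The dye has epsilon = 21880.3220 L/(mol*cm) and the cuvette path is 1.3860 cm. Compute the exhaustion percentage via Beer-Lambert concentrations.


c_initial = A_i / (epsilon * l) = 0.9330 / (21880.3220 * 1.3860) = 3.0766e-05 mol/L
c_final = A_f / (epsilon * l) = 0.6350 / (21880.3220 * 1.3860) = 2.0939e-05 mol/L
Exhaustion = (c_initial - c_final) / c_initial * 100 = (3.0766e-05 - 2.0939e-05) / 3.0766e-05 * 100 = 31.9400 %


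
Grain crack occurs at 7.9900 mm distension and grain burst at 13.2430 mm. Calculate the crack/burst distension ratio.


Formula: Ratio = crack / burst
Substituting: Ratio = 7.9900 / 13.2430
Result: 0.6033


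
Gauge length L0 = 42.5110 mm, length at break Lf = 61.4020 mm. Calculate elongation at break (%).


Formula: Elongation = (Lf - L0) / L0 * 100
Substituting: Elongation = (61.4020 - 42.5110) / 42.5110 * 100
Result: 44.4379 %


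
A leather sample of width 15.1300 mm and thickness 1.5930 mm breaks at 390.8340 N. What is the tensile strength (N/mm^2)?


Formula: TS = force / (width * thickness)
Substituting: TS = 390.8340 / (15.1300 * 1.5930)
Result: 16.2158 N/mm^2


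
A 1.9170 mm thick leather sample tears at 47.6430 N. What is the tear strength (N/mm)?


Formula: Tear strength = force / thickness
Substituting: Tear strength = 47.6430 / 1.9170
Result: 24.8529 N/mm


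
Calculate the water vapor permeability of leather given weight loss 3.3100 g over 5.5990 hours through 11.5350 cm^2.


Formula: WVP = loss / (area * time)
Substituting: WVP = 3.3100 / (11.5350 * 5.5990)
Result: 0.0512507 g/(cm^2*hr)


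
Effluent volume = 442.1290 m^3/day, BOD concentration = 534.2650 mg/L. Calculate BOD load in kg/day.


Formula: BOD_load = volume * conc / 1000
Substituting: BOD_load = 442.1290 * 534.2650 / 1000
Result: 236.2141 kg/day


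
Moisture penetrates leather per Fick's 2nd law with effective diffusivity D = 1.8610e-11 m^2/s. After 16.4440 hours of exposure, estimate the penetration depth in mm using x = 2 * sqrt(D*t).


t = 16.4440 hr * 3600 = 59198.4000 s
D * t = 1.8610e-11 * 59198.4000 = 1.1017e-06
x = 2 * sqrt(D*t) = 2 * sqrt(1.1017e-06) = 0.00209922 m = 2.0992 mm


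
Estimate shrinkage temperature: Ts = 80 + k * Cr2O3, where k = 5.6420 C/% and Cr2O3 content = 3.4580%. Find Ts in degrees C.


Formula: Ts = 80 + k * Cr2O3
Substituting: Ts = 80 + 5.6420 * 3.4580
Result: 99.5100 C


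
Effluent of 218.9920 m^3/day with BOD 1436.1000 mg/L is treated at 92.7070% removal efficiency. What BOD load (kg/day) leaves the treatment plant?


Load_in = volume * conc / 1000 = 218.9920 * 1436.1000 / 1000 = 314.4944 kg/day
Removed = Load_in * eff / 100 = 314.4944 * 92.7070 / 100 = 291.5583 kg/day
Load_out = Load_in - Removed = 314.4944 - 291.5583 = 22.9361 kg/day


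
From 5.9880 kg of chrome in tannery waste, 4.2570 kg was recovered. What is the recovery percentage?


Formula: Recovery = recovered / input * 100
Substituting: Recovery = 4.2570 / 5.9880 * 100
Result: 71.0922 %


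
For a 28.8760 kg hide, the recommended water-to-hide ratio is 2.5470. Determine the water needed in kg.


Formula: Water = hide_weight * ratio
Substituting: Water = 28.8760 * 2.5470
Result: 73.5472 kg


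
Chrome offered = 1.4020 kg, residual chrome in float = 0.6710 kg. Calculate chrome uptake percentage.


Formula: Uptake = (offered - residual) / offered * 100
Substituting: Uptake = (1.4020 - 0.6710) / 1.4020 * 100
Result: 52.1398 %


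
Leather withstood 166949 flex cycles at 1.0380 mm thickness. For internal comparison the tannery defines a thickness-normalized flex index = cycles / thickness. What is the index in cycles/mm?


Formula: Index = cycles / thickness
Substituting: Index = 166949 / 1.0380
Result: 160837.1869 cycles/mm


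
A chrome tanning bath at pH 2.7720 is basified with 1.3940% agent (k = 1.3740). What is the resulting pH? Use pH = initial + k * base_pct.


Formula: pH_final = pH_initial + k * base_pct
Substituting: pH_final = 2.7720 + 1.3740 * 1.3940
Result: 4.6874


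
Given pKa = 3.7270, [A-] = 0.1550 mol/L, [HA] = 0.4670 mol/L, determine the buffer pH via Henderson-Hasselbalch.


ratio = [A-] / [HA] = 0.1550 / 0.4670 = 0.3319
log10(ratio) = -0.4790
pH = pKa + log10(ratio) = 3.7270 - 0.4790 = 3.2480


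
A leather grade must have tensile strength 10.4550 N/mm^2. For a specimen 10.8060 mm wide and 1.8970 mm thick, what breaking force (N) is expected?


Formula: F = TS * w * t
Substituting: F = 10.4550 * 10.8060 * 1.8970
Result: 214.3169 N
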